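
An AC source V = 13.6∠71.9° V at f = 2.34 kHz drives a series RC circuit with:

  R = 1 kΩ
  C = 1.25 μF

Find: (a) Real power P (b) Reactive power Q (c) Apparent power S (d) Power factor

Step 1 — Angular frequency: ω = 2π·f = 2π·2340 = 1.47e+04 rad/s.
Step 2 — Component impedances:
  R: Z = R = 1000 Ω
  C: Z = 1/(jωC) = -j/(ω·C) = 0 - j54.41 Ω
Step 3 — Series combination: Z_total = R + C = 1000 - j54.41 Ω = 1001∠-3.1° Ω.
Step 4 — Source phasor: V = 13.6∠71.9° V = 4.225 + j12.93 V.
Step 5 — Current: I = V / Z = 0.003511 + j0.01312 A = 0.01358∠75.0° A.
Step 6 — Complex power: S = V·I* = 0.1844 - j0.01003 VA.
Step 7 — Real power: P = Re(S) = 0.1844 W.
Step 8 — Reactive power: Q = Im(S) = -0.01003 VAR.
Step 9 — Apparent power: |S| = 0.1847 VA.
Step 10 — Power factor: PF = P/|S| = 0.9985 (leading).

(a) P = 0.1844 W  (b) Q = -0.01003 VAR  (c) S = 0.1847 VA  (d) PF = 0.9985 (leading)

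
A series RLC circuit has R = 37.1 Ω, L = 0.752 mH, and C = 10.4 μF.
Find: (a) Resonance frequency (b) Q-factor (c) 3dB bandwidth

Step 1 — Resonance: ω₀ = 1/√(LC) = 1/√(0.000752·1.04e-05) = 1.131e+04 rad/s.
Step 2 — f₀ = ω₀/(2π) = 1800 Hz.
Step 3 — Series Q: Q = ω₀L/R = 1.131e+04·0.000752/37.1 = 0.2292.
Step 4 — Bandwidth: Δω = ω₀/Q = 4.934e+04 rad/s; BW = Δω/(2π) = 7852 Hz.

(a) f₀ = 1800 Hz  (b) Q = 0.2292  (c) BW = 7852 Hz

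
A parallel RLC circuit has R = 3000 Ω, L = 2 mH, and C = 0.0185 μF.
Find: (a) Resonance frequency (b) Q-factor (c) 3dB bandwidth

Step 1 — Resonance: ω₀ = 1/√(LC) = 1/√(0.002·1.85e-08) = 1.644e+05 rad/s.
Step 2 — f₀ = ω₀/(2π) = 2.616e+04 Hz.
Step 3 — Parallel Q: Q = R/(ω₀L) = 3000/(1.644e+05·0.002) = 9.124.
Step 4 — Bandwidth: Δω = ω₀/Q = 1.802e+04 rad/s; BW = Δω/(2π) = 2868 Hz.

(a) f₀ = 2.616e+04 Hz  (b) Q = 9.124  (c) BW = 2868 Hz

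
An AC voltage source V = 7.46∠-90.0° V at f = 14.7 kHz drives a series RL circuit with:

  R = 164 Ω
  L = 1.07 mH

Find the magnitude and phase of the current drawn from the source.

Step 1 — Angular frequency: ω = 2π·f = 2π·1.47e+04 = 9.236e+04 rad/s.
Step 2 — Component impedances:
  R: Z = R = 164 Ω
  L: Z = jωL = j·9.236e+04·0.00107 = 0 + j98.83 Ω
Step 3 — Series combination: Z_total = R + L = 164 + j98.83 Ω = 191.5∠31.1° Ω.
Step 4 — Source phasor: V = 7.46∠-90.0° V = 0 - j7.46 V.
Step 5 — Ohm's law: I = V / Z_total = (0 - j7.46) / (164 + j98.83) = -0.02011 - j0.03337 A.
Step 6 — Convert to polar: |I| = 0.03896 A, ∠I = -121.1°.

I = 0.03896∠-121.1° A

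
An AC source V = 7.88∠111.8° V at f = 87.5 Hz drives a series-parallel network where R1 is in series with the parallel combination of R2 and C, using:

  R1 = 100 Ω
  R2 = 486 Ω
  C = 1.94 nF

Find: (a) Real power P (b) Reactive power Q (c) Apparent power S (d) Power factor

Step 1 — Angular frequency: ω = 2π·f = 2π·87.5 = 549.8 rad/s.
Step 2 — Component impedances:
  R1: Z = R = 100 Ω
  R2: Z = R = 486 Ω
  C: Z = 1/(jωC) = -j/(ω·C) = 0 - j9.376e+05 Ω
Step 3 — Parallel branch: R2 || C = 1/(1/R2 + 1/C) = 486 - j0.2519 Ω.
Step 4 — Series with R1: Z_total = R1 + (R2 || C) = 586 - j0.2519 Ω = 586∠-0.0° Ω.
Step 5 — Source phasor: V = 7.88∠111.8° V = -2.926 + j7.316 V.
Step 6 — Current: I = V / Z = -0.004999 + j0.01248 A = 0.01345∠111.8° A.
Step 7 — Complex power: S = V·I* = 0.106 - j4.555e-05 VA.
Step 8 — Real power: P = Re(S) = 0.106 W.
Step 9 — Reactive power: Q = Im(S) = -4.555e-05 VAR.
Step 10 — Apparent power: |S| = 0.106 VA.
Step 11 — Power factor: PF = P/|S| = 1 (leading).

(a) P = 0.106 W  (b) Q = -4.555e-05 VAR  (c) S = 0.106 VA  (d) PF = 1 (leading)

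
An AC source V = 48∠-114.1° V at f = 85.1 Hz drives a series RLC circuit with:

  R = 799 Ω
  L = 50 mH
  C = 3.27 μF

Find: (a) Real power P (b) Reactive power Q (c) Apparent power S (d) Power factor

Step 1 — Angular frequency: ω = 2π·f = 2π·85.1 = 534.7 rad/s.
Step 2 — Component impedances:
  R: Z = R = 799 Ω
  L: Z = jωL = j·534.7·0.05 = 0 + j26.73 Ω
  C: Z = 1/(jωC) = -j/(ω·C) = 0 - j571.9 Ω
Step 3 — Series combination: Z_total = R + L + C = 799 - j545.2 Ω = 967.3∠-34.3° Ω.
Step 4 — Source phasor: V = 48∠-114.1° V = -19.6 - j43.82 V.
Step 5 — Current: I = V / Z = 0.008794 - j0.04884 A = 0.04962∠-79.8° A.
Step 6 — Complex power: S = V·I* = 1.968 - j1.343 VA.
Step 7 — Real power: P = Re(S) = 1.968 W.
Step 8 — Reactive power: Q = Im(S) = -1.343 VAR.
Step 9 — Apparent power: |S| = 2.382 VA.
Step 10 — Power factor: PF = P/|S| = 0.826 (leading).

(a) P = 1.968 W  (b) Q = -1.343 VAR  (c) S = 2.382 VA  (d) PF = 0.826 (leading)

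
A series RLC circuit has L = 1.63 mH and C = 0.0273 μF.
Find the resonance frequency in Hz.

Step 1 — Resonance condition Im(Z)=0 gives ω₀ = 1/√(LC).
Step 2 — ω₀ = 1/√(0.00163·2.73e-08) = 1.499e+05 rad/s.
Step 3 — f₀ = ω₀/(2π) = 2.386e+04 Hz.

f₀ = 2.386e+04 Hz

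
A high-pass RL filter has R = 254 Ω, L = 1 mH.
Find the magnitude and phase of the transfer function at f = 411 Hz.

Step 1 — Angular frequency: ω = 2π·411 = 2582 rad/s.
Step 2 — Transfer function: H(jω) = jωL/(R + jωL).
Step 3 — Numerator jωL = j·2.582; denominator R + jωL = 254 + j2.582.
Step 4 — H = 0.0001034 + j0.01017.
Step 5 — Magnitude: |H| = 0.01017 (-39.9 dB); phase: φ = 89.4°.

|H| = 0.01017 (-39.9 dB), φ = 89.4°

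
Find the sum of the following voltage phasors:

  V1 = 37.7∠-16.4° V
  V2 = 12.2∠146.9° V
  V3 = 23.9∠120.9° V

Step 1 — Convert each phasor to rectangular form:
  V1 = 37.7·(cos(-16.4°) + j·sin(-16.4°)) = 36.17 - j10.64 V
  V2 = 12.2·(cos(146.9°) + j·sin(146.9°)) = -10.22 + j6.662 V
  V3 = 23.9·(cos(120.9°) + j·sin(120.9°)) = -12.27 + j20.51 V
Step 2 — Sum components: V_total = 13.67 + j16.53 V.
Step 3 — Convert to polar: |V_total| = 21.45 V, ∠V_total = 50.4°.

V_total = 21.45∠50.4° V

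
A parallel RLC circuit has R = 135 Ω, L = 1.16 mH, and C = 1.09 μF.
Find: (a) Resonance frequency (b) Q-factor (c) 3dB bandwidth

Step 1 — Resonance: ω₀ = 1/√(LC) = 1/√(0.00116·1.09e-06) = 2.812e+04 rad/s.
Step 2 — f₀ = ω₀/(2π) = 4476 Hz.
Step 3 — Parallel Q: Q = R/(ω₀L) = 135/(2.812e+04·0.00116) = 4.138.
Step 4 — Bandwidth: Δω = ω₀/Q = 6796 rad/s; BW = Δω/(2π) = 1082 Hz.

(a) f₀ = 4476 Hz  (b) Q = 4.138  (c) BW = 1082 Hz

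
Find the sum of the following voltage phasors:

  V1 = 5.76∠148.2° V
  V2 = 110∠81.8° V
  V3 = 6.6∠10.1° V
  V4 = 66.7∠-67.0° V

Step 1 — Convert each phasor to rectangular form:
  V1 = 5.76·(cos(148.2°) + j·sin(148.2°)) = -4.895 + j3.035 V
  V2 = 110·(cos(81.8°) + j·sin(81.8°)) = 15.69 + j108.9 V
  V3 = 6.6·(cos(10.1°) + j·sin(10.1°)) = 6.498 + j1.157 V
  V4 = 66.7·(cos(-67.0°) + j·sin(-67.0°)) = 26.06 - j61.4 V
Step 2 — Sum components: V_total = 43.35 + j51.67 V.
Step 3 — Convert to polar: |V_total| = 67.45 V, ∠V_total = 50.0°.

V_total = 67.45∠50.0° V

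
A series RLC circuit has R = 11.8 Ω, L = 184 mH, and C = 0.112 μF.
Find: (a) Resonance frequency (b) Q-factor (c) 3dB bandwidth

Step 1 — Resonance: ω₀ = 1/√(LC) = 1/√(0.184·1.12e-07) = 6966 rad/s.
Step 2 — f₀ = ω₀/(2π) = 1109 Hz.
Step 3 — Series Q: Q = ω₀L/R = 6966·0.184/11.8 = 108.6.
Step 4 — Bandwidth: Δω = ω₀/Q = 64.13 rad/s; BW = Δω/(2π) = 10.21 Hz.

(a) f₀ = 1109 Hz  (b) Q = 108.6  (c) BW = 10.21 Hz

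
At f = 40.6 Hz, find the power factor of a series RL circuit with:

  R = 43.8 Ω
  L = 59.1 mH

Step 1 — Angular frequency: ω = 2π·f = 2π·40.6 = 255.1 rad/s.
Step 2 — Component impedances:
  R: Z = R = 43.8 Ω
  L: Z = jωL = j·255.1·0.0591 = 0 + j15.08 Ω
Step 3 — Series combination: Z_total = R + L = 43.8 + j15.08 Ω = 46.32∠19.0° Ω.
Step 4 — Power factor: PF = cos(φ) = Re(Z)/|Z| = 43.8/46.32 = 0.9456.
Step 5 — Type: Im(Z) = 15.08 ⇒ lagging (phase φ = 19.0°).

PF = 0.9456 (lagging, φ = 19.0°)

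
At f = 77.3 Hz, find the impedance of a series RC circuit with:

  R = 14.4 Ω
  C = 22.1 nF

Step 1 — Angular frequency: ω = 2π·f = 2π·77.3 = 485.7 rad/s.
Step 2 — Component impedances:
  R: Z = R = 14.4 Ω
  C: Z = 1/(jωC) = -j/(ω·C) = 0 - j9.316e+04 Ω
Step 3 — Series combination: Z_total = R + C = 14.4 - j9.316e+04 Ω = 9.316e+04∠-90.0° Ω.

Z = 14.4 - j9.316e+04 Ω = 9.316e+04∠-90.0° Ω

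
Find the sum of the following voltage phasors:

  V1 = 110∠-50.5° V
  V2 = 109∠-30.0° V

Step 1 — Convert each phasor to rectangular form:
  V1 = 110·(cos(-50.5°) + j·sin(-50.5°)) = 69.97 - j84.88 V
  V2 = 109·(cos(-30.0°) + j·sin(-30.0°)) = 94.4 - j54.5 V
Step 2 — Sum components: V_total = 164.4 - j139.4 V.
Step 3 — Convert to polar: |V_total| = 215.5 V, ∠V_total = -40.3°.

V_total = 215.5∠-40.3° V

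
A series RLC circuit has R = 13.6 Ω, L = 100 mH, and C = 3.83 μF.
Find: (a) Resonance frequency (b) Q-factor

Step 1 — Resonance condition Im(Z)=0 gives ω₀ = 1/√(LC).
Step 2 — ω₀ = 1/√(0.1·3.83e-06) = 1616 rad/s.
Step 3 — f₀ = ω₀/(2π) = 257.2 Hz.
Step 4 — Series Q: Q = ω₀L/R = 1616·0.1/13.6 = 11.88.

(a) f₀ = 257.2 Hz  (b) Q = 11.88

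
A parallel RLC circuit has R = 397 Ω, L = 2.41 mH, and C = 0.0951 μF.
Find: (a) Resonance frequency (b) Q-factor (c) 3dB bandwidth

Step 1 — Resonance: ω₀ = 1/√(LC) = 1/√(0.00241·9.51e-08) = 6.605e+04 rad/s.
Step 2 — f₀ = ω₀/(2π) = 1.051e+04 Hz.
Step 3 — Parallel Q: Q = R/(ω₀L) = 397/(6.605e+04·0.00241) = 2.494.
Step 4 — Bandwidth: Δω = ω₀/Q = 2.649e+04 rad/s; BW = Δω/(2π) = 4216 Hz.

(a) f₀ = 1.051e+04 Hz  (b) Q = 2.494  (c) BW = 4216 Hz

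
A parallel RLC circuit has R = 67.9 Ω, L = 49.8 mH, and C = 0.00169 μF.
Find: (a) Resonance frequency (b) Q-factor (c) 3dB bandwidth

Step 1 — Resonance: ω₀ = 1/√(LC) = 1/√(0.0498·1.69e-09) = 1.09e+05 rad/s.
Step 2 — f₀ = ω₀/(2π) = 1.735e+04 Hz.
Step 3 — Parallel Q: Q = R/(ω₀L) = 67.9/(1.09e+05·0.0498) = 0.01251.
Step 4 — Bandwidth: Δω = ω₀/Q = 8.715e+06 rad/s; BW = Δω/(2π) = 1.387e+06 Hz.

(a) f₀ = 1.735e+04 Hz  (b) Q = 0.01251  (c) BW = 1.387e+06 Hz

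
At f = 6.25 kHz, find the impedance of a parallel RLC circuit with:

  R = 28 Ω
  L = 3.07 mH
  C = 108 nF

Step 1 — Angular frequency: ω = 2π·f = 2π·6250 = 3.927e+04 rad/s.
Step 2 — Component impedances:
  R: Z = R = 28 Ω
  L: Z = jωL = j·3.927e+04·0.00307 = 0 + j120.6 Ω
  C: Z = 1/(jωC) = -j/(ω·C) = 0 - j235.8 Ω
Step 3 — Parallel combination: 1/Z_total = 1/R + 1/L + 1/C; Z_total = 27.64 + j3.138 Ω = 27.82∠6.5° Ω.

Z = 27.64 + j3.138 Ω = 27.82∠6.5° Ω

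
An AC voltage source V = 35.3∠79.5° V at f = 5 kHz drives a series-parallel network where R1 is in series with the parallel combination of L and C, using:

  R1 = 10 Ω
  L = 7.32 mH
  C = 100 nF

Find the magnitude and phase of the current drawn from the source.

Step 1 — Angular frequency: ω = 2π·f = 2π·5000 = 3.142e+04 rad/s.
Step 2 — Component impedances:
  R1: Z = R = 10 Ω
  L: Z = jωL = j·3.142e+04·0.00732 = 0 + j230 Ω
  C: Z = 1/(jωC) = -j/(ω·C) = 0 - j318.3 Ω
Step 3 — Parallel branch: L || C = 1/(1/L + 1/C) = 0 + j828.6 Ω.
Step 4 — Series with R1: Z_total = R1 + (L || C) = 10 + j828.6 Ω = 828.6∠89.3° Ω.
Step 5 — Source phasor: V = 35.3∠79.5° V = 6.433 + j34.71 V.
Step 6 — Ohm's law: I = V / Z_total = (6.433 + j34.71) / (10 + j828.6) = 0.04198 - j0.007257 A.
Step 7 — Convert to polar: |I| = 0.0426 A, ∠I = -9.8°.

I = 0.0426∠-9.8° A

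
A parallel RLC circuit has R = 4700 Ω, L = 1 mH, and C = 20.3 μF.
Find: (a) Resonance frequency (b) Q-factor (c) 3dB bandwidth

Step 1 — Resonance: ω₀ = 1/√(LC) = 1/√(0.001·2.03e-05) = 7019 rad/s.
Step 2 — f₀ = ω₀/(2π) = 1117 Hz.
Step 3 — Parallel Q: Q = R/(ω₀L) = 4700/(7019·0.001) = 669.6.
Step 4 — Bandwidth: Δω = ω₀/Q = 10.48 rad/s; BW = Δω/(2π) = 1.668 Hz.

(a) f₀ = 1117 Hz  (b) Q = 669.6  (c) BW = 1.668 Hz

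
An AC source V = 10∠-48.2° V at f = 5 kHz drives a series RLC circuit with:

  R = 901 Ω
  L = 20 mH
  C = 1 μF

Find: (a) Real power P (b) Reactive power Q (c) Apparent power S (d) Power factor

Step 1 — Angular frequency: ω = 2π·f = 2π·5000 = 3.142e+04 rad/s.
Step 2 — Component impedances:
  R: Z = R = 901 Ω
  L: Z = jωL = j·3.142e+04·0.02 = 0 + j628.3 Ω
  C: Z = 1/(jωC) = -j/(ω·C) = 0 - j31.83 Ω
Step 3 — Series combination: Z_total = R + L + C = 901 + j596.5 Ω = 1081∠33.5° Ω.
Step 4 — Source phasor: V = 10∠-48.2° V = 6.665 - j7.455 V.
Step 5 — Current: I = V / Z = 0.001335 - j0.009158 A = 0.009255∠-81.7° A.
Step 6 — Complex power: S = V·I* = 0.07717 + j0.05109 VA.
Step 7 — Real power: P = Re(S) = 0.07717 W.
Step 8 — Reactive power: Q = Im(S) = 0.05109 VAR.
Step 9 — Apparent power: |S| = 0.09255 VA.
Step 10 — Power factor: PF = P/|S| = 0.8338 (lagging).

(a) P = 0.07717 W  (b) Q = 0.05109 VAR  (c) S = 0.09255 VA  (d) PF = 0.8338 (lagging)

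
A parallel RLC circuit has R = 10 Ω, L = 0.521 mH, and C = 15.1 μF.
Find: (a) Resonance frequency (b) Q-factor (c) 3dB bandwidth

Step 1 — Resonance: ω₀ = 1/√(LC) = 1/√(0.000521·1.51e-05) = 1.127e+04 rad/s.
Step 2 — f₀ = ω₀/(2π) = 1794 Hz.
Step 3 — Parallel Q: Q = R/(ω₀L) = 10/(1.127e+04·0.000521) = 1.702.
Step 4 — Bandwidth: Δω = ω₀/Q = 6623 rad/s; BW = Δω/(2π) = 1054 Hz.

(a) f₀ = 1794 Hz  (b) Q = 1.702  (c) BW = 1054 Hz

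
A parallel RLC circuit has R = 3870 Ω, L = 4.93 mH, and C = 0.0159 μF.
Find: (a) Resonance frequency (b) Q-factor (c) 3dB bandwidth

Step 1 — Resonance: ω₀ = 1/√(LC) = 1/√(0.00493·1.59e-08) = 1.129e+05 rad/s.
Step 2 — f₀ = ω₀/(2π) = 1.798e+04 Hz.
Step 3 — Parallel Q: Q = R/(ω₀L) = 3870/(1.129e+05·0.00493) = 6.95.
Step 4 — Bandwidth: Δω = ω₀/Q = 1.625e+04 rad/s; BW = Δω/(2π) = 2586 Hz.

(a) f₀ = 1.798e+04 Hz  (b) Q = 6.95  (c) BW = 2586 Hz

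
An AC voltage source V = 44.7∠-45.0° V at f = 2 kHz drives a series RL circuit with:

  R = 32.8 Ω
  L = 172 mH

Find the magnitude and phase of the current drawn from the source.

Step 1 — Angular frequency: ω = 2π·f = 2π·2000 = 1.257e+04 rad/s.
Step 2 — Component impedances:
  R: Z = R = 32.8 Ω
  L: Z = jωL = j·1.257e+04·0.172 = 0 + j2161 Ω
Step 3 — Series combination: Z_total = R + L = 32.8 + j2161 Ω = 2162∠89.1° Ω.
Step 4 — Source phasor: V = 44.7∠-45.0° V = 31.61 - j31.61 V.
Step 5 — Ohm's law: I = V / Z_total = (31.61 - j31.61) / (32.8 + j2161) = -0.0144 - j0.01484 A.
Step 6 — Convert to polar: |I| = 0.02068 A, ∠I = -134.1°.

I = 0.02068∠-134.1° A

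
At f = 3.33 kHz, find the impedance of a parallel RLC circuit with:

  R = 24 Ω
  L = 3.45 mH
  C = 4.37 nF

Step 1 — Angular frequency: ω = 2π·f = 2π·3330 = 2.092e+04 rad/s.
Step 2 — Component impedances:
  R: Z = R = 24 Ω
  L: Z = jωL = j·2.092e+04·0.00345 = 0 + j72.18 Ω
  C: Z = 1/(jωC) = -j/(ω·C) = 0 - j1.094e+04 Ω
Step 3 — Parallel combination: 1/Z_total = 1/R + 1/L + 1/C; Z_total = 21.64 + j7.147 Ω = 22.79∠18.3° Ω.

Z = 21.64 + j7.147 Ω = 22.79∠18.3° Ω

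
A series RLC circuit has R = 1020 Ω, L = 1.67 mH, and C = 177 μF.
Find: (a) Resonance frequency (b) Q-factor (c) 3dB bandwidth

Step 1 — Resonance: ω₀ = 1/√(LC) = 1/√(0.00167·0.000177) = 1839 rad/s.
Step 2 — f₀ = ω₀/(2π) = 292.7 Hz.
Step 3 — Series Q: Q = ω₀L/R = 1839·0.00167/1020 = 0.003011.
Step 4 — Bandwidth: Δω = ω₀/Q = 6.108e+05 rad/s; BW = Δω/(2π) = 9.721e+04 Hz.

(a) f₀ = 292.7 Hz  (b) Q = 0.003011  (c) BW = 9.721e+04 Hz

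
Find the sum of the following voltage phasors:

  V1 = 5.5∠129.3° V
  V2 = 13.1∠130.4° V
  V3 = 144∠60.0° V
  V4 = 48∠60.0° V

Step 1 — Convert each phasor to rectangular form:
  V1 = 5.5·(cos(129.3°) + j·sin(129.3°)) = -3.484 + j4.256 V
  V2 = 13.1·(cos(130.4°) + j·sin(130.4°)) = -8.49 + j9.976 V
  V3 = 144·(cos(60.0°) + j·sin(60.0°)) = 72 + j124.7 V
  V4 = 48·(cos(60.0°) + j·sin(60.0°)) = 24 + j41.57 V
Step 2 — Sum components: V_total = 84.03 + j180.5 V.
Step 3 — Convert to polar: |V_total| = 199.1 V, ∠V_total = 65.0°.

V_total = 199.1∠65.0° V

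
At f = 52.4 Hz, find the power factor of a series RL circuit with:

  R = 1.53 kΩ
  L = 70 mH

Step 1 — Angular frequency: ω = 2π·f = 2π·52.4 = 329.2 rad/s.
Step 2 — Component impedances:
  R: Z = R = 1530 Ω
  L: Z = jωL = j·329.2·0.07 = 0 + j23.05 Ω
Step 3 — Series combination: Z_total = R + L = 1530 + j23.05 Ω = 1530∠0.9° Ω.
Step 4 — Power factor: PF = cos(φ) = Re(Z)/|Z| = 1530/1530.2 = 0.9999.
Step 5 — Type: Im(Z) = 23.05 ⇒ lagging (phase φ = 0.9°).

PF = 0.9999 (lagging, φ = 0.9°)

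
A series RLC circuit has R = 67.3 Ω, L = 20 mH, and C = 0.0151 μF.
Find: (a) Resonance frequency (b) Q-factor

Step 1 — Resonance condition Im(Z)=0 gives ω₀ = 1/√(LC).
Step 2 — ω₀ = 1/√(0.02·1.51e-08) = 5.754e+04 rad/s.
Step 3 — f₀ = ω₀/(2π) = 9158 Hz.
Step 4 — Series Q: Q = ω₀L/R = 5.754e+04·0.02/67.3 = 17.1.

(a) f₀ = 9158 Hz  (b) Q = 17.1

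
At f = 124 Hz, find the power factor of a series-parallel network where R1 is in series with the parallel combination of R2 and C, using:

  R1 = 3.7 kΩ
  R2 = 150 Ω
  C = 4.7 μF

Step 1 — Angular frequency: ω = 2π·f = 2π·124 = 779.1 rad/s.
Step 2 — Component impedances:
  R1: Z = R = 3700 Ω
  R2: Z = R = 150 Ω
  C: Z = 1/(jωC) = -j/(ω·C) = 0 - j273.1 Ω
Step 3 — Parallel branch: R2 || C = 1/(1/R2 + 1/C) = 115.2 - j63.3 Ω.
Step 4 — Series with R1: Z_total = R1 + (R2 || C) = 3815 - j63.3 Ω = 3816∠-1.0° Ω.
Step 5 — Power factor: PF = cos(φ) = Re(Z)/|Z| = 3815.23/3815.76 = 0.9999.
Step 6 — Type: Im(Z) = -63.3 ⇒ leading (phase φ = -1.0°).

PF = 0.9999 (leading, φ = -1.0°)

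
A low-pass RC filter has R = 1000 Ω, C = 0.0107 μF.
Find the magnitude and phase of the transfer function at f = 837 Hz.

Step 1 — Angular frequency: ω = 2π·837 = 5259 rad/s.
Step 2 — Transfer function: H(jω) = 1/(1 + jωRC).
Step 3 — Denominator: 1 + jωRC = 1 + j·5259·1000·1.07e-08 = 1 + j0.05627.
Step 4 — H = 0.9968 - j0.05609.
Step 5 — Magnitude: |H| = 0.9984 (-0.0 dB); phase: φ = -3.2°.

|H| = 0.9984 (-0.0 dB), φ = -3.2°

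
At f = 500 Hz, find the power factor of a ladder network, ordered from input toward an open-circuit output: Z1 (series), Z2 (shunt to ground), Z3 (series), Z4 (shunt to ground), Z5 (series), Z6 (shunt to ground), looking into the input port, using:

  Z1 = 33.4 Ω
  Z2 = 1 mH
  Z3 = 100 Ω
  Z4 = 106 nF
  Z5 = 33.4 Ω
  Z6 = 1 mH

Step 1 — Angular frequency: ω = 2π·f = 2π·500 = 3142 rad/s.
Step 2 — Component impedances:
  Z1: Z = R = 33.4 Ω
  Z2: Z = jωL = j·3142·0.001 = 0 + j3.142 Ω
  Z3: Z = R = 100 Ω
  Z4: Z = 1/(jωC) = -j/(ω·C) = 0 - j3003 Ω
  Z5: Z = R = 33.4 Ω
  Z6: Z = jωL = j·3142·0.001 = 0 + j3.142 Ω
Step 3 — Ladder network (open output): work backward from the far end, alternating series and parallel combinations. Z_in = 33.47 + j3.138 Ω = 33.62∠5.4° Ω.
Step 4 — Power factor: PF = cos(φ) = Re(Z)/|Z| = 33.474/33.621 = 0.9956.
Step 5 — Type: Im(Z) = 3.138 ⇒ lagging (phase φ = 5.4°).

PF = 0.9956 (lagging, φ = 5.4°)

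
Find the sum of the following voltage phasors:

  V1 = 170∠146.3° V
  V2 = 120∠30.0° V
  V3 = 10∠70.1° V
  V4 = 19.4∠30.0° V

Step 1 — Convert each phasor to rectangular form:
  V1 = 170·(cos(146.3°) + j·sin(146.3°)) = -141.4 + j94.32 V
  V2 = 120·(cos(30.0°) + j·sin(30.0°)) = 103.9 + j60 V
  V3 = 10·(cos(70.1°) + j·sin(70.1°)) = 3.404 + j9.403 V
  V4 = 19.4·(cos(30.0°) + j·sin(30.0°)) = 16.8 + j9.7 V
Step 2 — Sum components: V_total = -17.3 + j173.4 V.
Step 3 — Convert to polar: |V_total| = 174.3 V, ∠V_total = 95.7°.

V_total = 174.3∠95.7° V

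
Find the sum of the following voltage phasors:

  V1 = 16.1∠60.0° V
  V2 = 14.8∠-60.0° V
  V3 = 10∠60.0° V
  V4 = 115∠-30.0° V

Step 1 — Convert each phasor to rectangular form:
  V1 = 16.1·(cos(60.0°) + j·sin(60.0°)) = 8.05 + j13.94 V
  V2 = 14.8·(cos(-60.0°) + j·sin(-60.0°)) = 7.4 - j12.82 V
  V3 = 10·(cos(60.0°) + j·sin(60.0°)) = 5 + j8.66 V
  V4 = 115·(cos(-30.0°) + j·sin(-30.0°)) = 99.59 - j57.5 V
Step 2 — Sum components: V_total = 120 - j47.71 V.
Step 3 — Convert to polar: |V_total| = 129.2 V, ∠V_total = -21.7°.

V_total = 129.2∠-21.7° V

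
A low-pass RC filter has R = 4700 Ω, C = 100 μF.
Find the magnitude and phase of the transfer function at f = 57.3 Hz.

Step 1 — Angular frequency: ω = 2π·57.3 = 360 rad/s.
Step 2 — Transfer function: H(jω) = 1/(1 + jωRC).
Step 3 — Denominator: 1 + jωRC = 1 + j·360·4700·0.0001 = 1 + j169.2.
Step 4 — H = 3.492e-05 - j0.00591.
Step 5 — Magnitude: |H| = 0.00591 (-44.6 dB); phase: φ = -89.7°.

|H| = 0.00591 (-44.6 dB), φ = -89.7°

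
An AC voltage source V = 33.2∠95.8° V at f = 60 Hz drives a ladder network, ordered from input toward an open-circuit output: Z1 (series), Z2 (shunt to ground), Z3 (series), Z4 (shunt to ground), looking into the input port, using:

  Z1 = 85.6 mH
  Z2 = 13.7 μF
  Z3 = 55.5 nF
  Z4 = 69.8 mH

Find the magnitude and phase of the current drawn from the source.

Step 1 — Angular frequency: ω = 2π·f = 2π·60 = 377 rad/s.
Step 2 — Component impedances:
  Z1: Z = jωL = j·377·0.0856 = 0 + j32.27 Ω
  Z2: Z = 1/(jωC) = -j/(ω·C) = 0 - j193.6 Ω
  Z3: Z = 1/(jωC) = -j/(ω·C) = 0 - j4.779e+04 Ω
  Z4: Z = jωL = j·377·0.0698 = 0 + j26.31 Ω
Step 3 — Ladder network (open output): work backward from the far end, alternating series and parallel combinations. Z_in = 0 - j160.6 Ω = 160.6∠-90.0° Ω.
Step 4 — Source phasor: V = 33.2∠95.8° V = -3.355 + j33.03 V.
Step 5 — Ohm's law: I = V / Z_total = (-3.355 + j33.03) / (0 - j160.6) = -0.2057 - j0.0209 A.
Step 6 — Convert to polar: |I| = 0.2068 A, ∠I = -174.2°.

I = 0.2068∠-174.2° A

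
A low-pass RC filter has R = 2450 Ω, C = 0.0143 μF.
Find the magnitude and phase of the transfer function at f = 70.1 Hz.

Step 1 — Angular frequency: ω = 2π·70.1 = 440.5 rad/s.
Step 2 — Transfer function: H(jω) = 1/(1 + jωRC).
Step 3 — Denominator: 1 + jωRC = 1 + j·440.5·2450·1.43e-08 = 1 + j0.01543.
Step 4 — H = 0.9998 - j0.01543.
Step 5 — Magnitude: |H| = 0.9999 (-0.0 dB); phase: φ = -0.9°.

|H| = 0.9999 (-0.0 dB), φ = -0.9°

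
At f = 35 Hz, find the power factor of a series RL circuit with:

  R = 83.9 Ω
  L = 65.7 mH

Step 1 — Angular frequency: ω = 2π·f = 2π·35 = 219.9 rad/s.
Step 2 — Component impedances:
  R: Z = R = 83.9 Ω
  L: Z = jωL = j·219.9·0.0657 = 0 + j14.45 Ω
Step 3 — Series combination: Z_total = R + L = 83.9 + j14.45 Ω = 85.13∠9.8° Ω.
Step 4 — Power factor: PF = cos(φ) = Re(Z)/|Z| = 83.9/85.135 = 0.9855.
Step 5 — Type: Im(Z) = 14.45 ⇒ lagging (phase φ = 9.8°).

PF = 0.9855 (lagging, φ = 9.8°)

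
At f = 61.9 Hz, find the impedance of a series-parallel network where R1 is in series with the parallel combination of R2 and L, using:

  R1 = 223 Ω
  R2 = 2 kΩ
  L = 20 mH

Step 1 — Angular frequency: ω = 2π·f = 2π·61.9 = 388.9 rad/s.
Step 2 — Component impedances:
  R1: Z = R = 223 Ω
  R2: Z = R = 2000 Ω
  L: Z = jωL = j·388.9·0.02 = 0 + j7.779 Ω
Step 3 — Parallel branch: R2 || L = 1/(1/R2 + 1/L) = 0.03025 + j7.778 Ω.
Step 4 — Series with R1: Z_total = R1 + (R2 || L) = 223 + j7.778 Ω = 223.2∠2.0° Ω.

Z = 223 + j7.778 Ω = 223.2∠2.0° Ω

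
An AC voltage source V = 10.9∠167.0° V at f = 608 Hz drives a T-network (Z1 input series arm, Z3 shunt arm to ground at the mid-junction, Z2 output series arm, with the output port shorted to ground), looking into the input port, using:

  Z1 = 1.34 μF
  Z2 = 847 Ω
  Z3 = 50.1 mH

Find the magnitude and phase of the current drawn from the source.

Step 1 — Angular frequency: ω = 2π·f = 2π·608 = 3820 rad/s.
Step 2 — Component impedances:
  Z1: Z = 1/(jωC) = -j/(ω·C) = 0 - j195.3 Ω
  Z2: Z = R = 847 Ω
  Z3: Z = jωL = j·3820·0.0501 = 0 + j191.4 Ω
Step 3 — With the output port shorted to ground, the output series arm Z2 runs from the junction to ground; the shunt arm Z3 also runs from the junction to ground. They appear in parallel: Z3 || Z2 = 41.15 + j182.1 Ω.
Step 4 — Series with input arm Z1: Z_in = Z1 + (Z3 || Z2) = 41.15 - j13.26 Ω = 43.23∠-17.9° Ω.
Step 5 — Source phasor: V = 10.9∠167.0° V = -10.62 + j2.452 V.
Step 6 — Ohm's law: I = V / Z_total = (-10.62 + j2.452) / (41.15 - j13.26) = -0.2512 - j0.02135 A.
Step 7 — Convert to polar: |I| = 0.2521 A, ∠I = -175.1°.

I = 0.2521∠-175.1° A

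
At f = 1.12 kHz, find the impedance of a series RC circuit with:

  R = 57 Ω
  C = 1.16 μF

Step 1 — Angular frequency: ω = 2π·f = 2π·1120 = 7037 rad/s.
Step 2 — Component impedances:
  R: Z = R = 57 Ω
  C: Z = 1/(jωC) = -j/(ω·C) = 0 - j122.5 Ω
Step 3 — Series combination: Z_total = R + C = 57 - j122.5 Ω = 135.1∠-65.0° Ω.

Z = 57 - j122.5 Ω = 135.1∠-65.0° Ω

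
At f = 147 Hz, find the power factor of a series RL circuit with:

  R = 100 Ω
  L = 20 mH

Step 1 — Angular frequency: ω = 2π·f = 2π·147 = 923.6 rad/s.
Step 2 — Component impedances:
  R: Z = R = 100 Ω
  L: Z = jωL = j·923.6·0.02 = 0 + j18.47 Ω
Step 3 — Series combination: Z_total = R + L = 100 + j18.47 Ω = 101.7∠10.5° Ω.
Step 4 — Power factor: PF = cos(φ) = Re(Z)/|Z| = 100/101.69 = 0.9834.
Step 5 — Type: Im(Z) = 18.47 ⇒ lagging (phase φ = 10.5°).

PF = 0.9834 (lagging, φ = 10.5°)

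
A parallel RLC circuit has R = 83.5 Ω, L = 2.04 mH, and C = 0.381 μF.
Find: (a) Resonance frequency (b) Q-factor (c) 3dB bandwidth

Step 1 — Resonance: ω₀ = 1/√(LC) = 1/√(0.00204·3.81e-07) = 3.587e+04 rad/s.
Step 2 — f₀ = ω₀/(2π) = 5709 Hz.
Step 3 — Parallel Q: Q = R/(ω₀L) = 83.5/(3.587e+04·0.00204) = 1.141.
Step 4 — Bandwidth: Δω = ω₀/Q = 3.143e+04 rad/s; BW = Δω/(2π) = 5003 Hz.

(a) f₀ = 5709 Hz  (b) Q = 1.141  (c) BW = 5003 Hz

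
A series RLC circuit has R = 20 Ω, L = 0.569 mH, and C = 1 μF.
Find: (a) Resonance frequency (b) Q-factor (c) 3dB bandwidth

Step 1 — Resonance condition Im(Z)=0 gives ω₀ = 1/√(LC).
Step 2 — ω₀ = 1/√(0.000569·1e-06) = 4.192e+04 rad/s.
Step 3 — f₀ = ω₀/(2π) = 6672 Hz.
Step 4 — Series Q: Q = ω₀L/R = 4.192e+04·0.000569/20 = 1.193.
Step 5 — 3dB bandwidth: Δω = ω₀/Q = 3.515e+04 rad/s; BW = Δω/(2π) = 5594 Hz.

(a) f₀ = 6672 Hz  (b) Q = 1.193  (c) BW = 5594 Hz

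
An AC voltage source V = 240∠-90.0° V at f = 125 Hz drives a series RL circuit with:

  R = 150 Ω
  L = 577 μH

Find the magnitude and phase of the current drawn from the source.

Step 1 — Angular frequency: ω = 2π·f = 2π·125 = 785.4 rad/s.
Step 2 — Component impedances:
  R: Z = R = 150 Ω
  L: Z = jωL = j·785.4·0.000577 = 0 + j0.4532 Ω
Step 3 — Series combination: Z_total = R + L = 150 + j0.4532 Ω = 150∠0.2° Ω.
Step 4 — Source phasor: V = 240∠-90.0° V = 0 - j240 V.
Step 5 — Ohm's law: I = V / Z_total = (0 - j240) / (150 + j0.4532) = -0.004834 - j1.6 A.
Step 6 — Convert to polar: |I| = 1.6 A, ∠I = -90.2°.

I = 1.6∠-90.2° A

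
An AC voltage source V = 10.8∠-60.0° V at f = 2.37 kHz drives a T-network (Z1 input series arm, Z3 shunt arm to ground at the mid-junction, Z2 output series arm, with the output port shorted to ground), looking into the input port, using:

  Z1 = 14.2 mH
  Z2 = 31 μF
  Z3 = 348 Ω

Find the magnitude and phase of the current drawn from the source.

Step 1 — Angular frequency: ω = 2π·f = 2π·2370 = 1.489e+04 rad/s.
Step 2 — Component impedances:
  Z1: Z = jωL = j·1.489e+04·0.0142 = 0 + j211.5 Ω
  Z2: Z = 1/(jωC) = -j/(ω·C) = 0 - j2.166 Ω
  Z3: Z = R = 348 Ω
Step 3 — With the output port shorted to ground, the output series arm Z2 runs from the junction to ground; the shunt arm Z3 also runs from the junction to ground. They appear in parallel: Z3 || Z2 = 0.01348 - j2.166 Ω.
Step 4 — Series with input arm Z1: Z_in = Z1 + (Z3 || Z2) = 0.01348 + j209.3 Ω = 209.3∠90.0° Ω.
Step 5 — Source phasor: V = 10.8∠-60.0° V = 5.4 - j9.353 V.
Step 6 — Ohm's law: I = V / Z_total = (5.4 - j9.353) / (0.01348 + j209.3) = -0.04469 - j0.0258 A.
Step 7 — Convert to polar: |I| = 0.0516 A, ∠I = -150.0°.

I = 0.0516∠-150.0° A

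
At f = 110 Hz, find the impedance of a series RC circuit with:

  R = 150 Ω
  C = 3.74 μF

Step 1 — Angular frequency: ω = 2π·f = 2π·110 = 691.2 rad/s.
Step 2 — Component impedances:
  R: Z = R = 150 Ω
  C: Z = 1/(jωC) = -j/(ω·C) = 0 - j386.9 Ω
Step 3 — Series combination: Z_total = R + C = 150 - j386.9 Ω = 414.9∠-68.8° Ω.

Z = 150 - j386.9 Ω = 414.9∠-68.8° Ω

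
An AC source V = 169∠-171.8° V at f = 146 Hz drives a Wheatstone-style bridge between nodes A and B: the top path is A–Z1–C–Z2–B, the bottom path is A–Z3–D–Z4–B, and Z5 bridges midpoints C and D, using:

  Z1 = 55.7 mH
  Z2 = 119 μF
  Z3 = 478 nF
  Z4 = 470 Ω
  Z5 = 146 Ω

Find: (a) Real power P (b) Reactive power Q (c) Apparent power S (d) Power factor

Step 1 — Angular frequency: ω = 2π·f = 2π·146 = 917.3 rad/s.
Step 2 — Component impedances:
  Z1: Z = jωL = j·917.3·0.0557 = 0 + j51.1 Ω
  Z2: Z = 1/(jωC) = -j/(ω·C) = 0 - j9.161 Ω
  Z3: Z = 1/(jωC) = -j/(ω·C) = 0 - j2281 Ω
  Z4: Z = R = 470 Ω
  Z5: Z = R = 146 Ω
Step 3 — Bridge requires nodal analysis (the Z5 bridge couples midpoints C and D, so the two paths cannot be reduced to a simple series/parallel combination). Setting node B to ground and injecting 1 A at node A, the 3-node admittance system at A, C, D solves to V_A = Z_AB = 0.1911 + j43.01 Ω = 43.01∠89.7° Ω.
Step 4 — Source phasor: V = 169∠-171.8° V = -167.3 - j24.1 V.
Step 5 — Current: I = V / Z = -0.5777 + j3.887 A = 3.929∠98.5° A.
Step 6 — Complex power: S = V·I* = 2.951 + j664.1 VA.
Step 7 — Real power: P = Re(S) = 2.951 W.
Step 8 — Reactive power: Q = Im(S) = 664.1 VAR.
Step 9 — Apparent power: |S| = 664.1 VA.
Step 10 — Power factor: PF = P/|S| = 0.004443 (lagging).

(a) P = 2.951 W  (b) Q = 664.1 VAR  (c) S = 664.1 VA  (d) PF = 0.004443 (lagging)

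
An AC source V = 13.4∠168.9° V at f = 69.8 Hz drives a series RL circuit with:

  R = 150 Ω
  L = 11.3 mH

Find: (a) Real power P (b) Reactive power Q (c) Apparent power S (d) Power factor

Step 1 — Angular frequency: ω = 2π·f = 2π·69.8 = 438.6 rad/s.
Step 2 — Component impedances:
  R: Z = R = 150 Ω
  L: Z = jωL = j·438.6·0.0113 = 0 + j4.956 Ω
Step 3 — Series combination: Z_total = R + L = 150 + j4.956 Ω = 150.1∠1.9° Ω.
Step 4 — Source phasor: V = 13.4∠168.9° V = -13.15 + j2.58 V.
Step 5 — Current: I = V / Z = -0.087 + j0.02007 A = 0.08928∠167.0° A.
Step 6 — Complex power: S = V·I* = 1.196 + j0.03951 VA.
Step 7 — Real power: P = Re(S) = 1.196 W.
Step 8 — Reactive power: Q = Im(S) = 0.03951 VAR.
Step 9 — Apparent power: |S| = 1.196 VA.
Step 10 — Power factor: PF = P/|S| = 0.9995 (lagging).

(a) P = 1.196 W  (b) Q = 0.03951 VAR  (c) S = 1.196 VA  (d) PF = 0.9995 (lagging)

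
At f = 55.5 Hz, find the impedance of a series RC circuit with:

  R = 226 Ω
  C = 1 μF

Step 1 — Angular frequency: ω = 2π·f = 2π·55.5 = 348.7 rad/s.
Step 2 — Component impedances:
  R: Z = R = 226 Ω
  C: Z = 1/(jωC) = -j/(ω·C) = 0 - j2868 Ω
Step 3 — Series combination: Z_total = R + C = 226 - j2868 Ω = 2877∠-85.5° Ω.

Z = 226 - j2868 Ω = 2877∠-85.5° Ω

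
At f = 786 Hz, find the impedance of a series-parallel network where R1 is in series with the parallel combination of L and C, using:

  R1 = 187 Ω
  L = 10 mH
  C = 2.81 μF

Step 1 — Angular frequency: ω = 2π·f = 2π·786 = 4939 rad/s.
Step 2 — Component impedances:
  R1: Z = R = 187 Ω
  L: Z = jωL = j·4939·0.01 = 0 + j49.39 Ω
  C: Z = 1/(jωC) = -j/(ω·C) = 0 - j72.06 Ω
Step 3 — Parallel branch: L || C = 1/(1/L + 1/C) = 0 + j157 Ω.
Step 4 — Series with R1: Z_total = R1 + (L || C) = 187 + j157 Ω = 244.1∠40.0° Ω.

Z = 187 + j157 Ω = 244.1∠40.0° Ω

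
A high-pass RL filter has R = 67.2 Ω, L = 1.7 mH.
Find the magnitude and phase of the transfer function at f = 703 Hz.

Step 1 — Angular frequency: ω = 2π·703 = 4417 rad/s.
Step 2 — Transfer function: H(jω) = jωL/(R + jωL).
Step 3 — Numerator jωL = j·7.509; denominator R + jωL = 67.2 + j7.509.
Step 4 — H = 0.01233 + j0.1104.
Step 5 — Magnitude: |H| = 0.1111 (-19.1 dB); phase: φ = 83.6°.

|H| = 0.1111 (-19.1 dB), φ = 83.6°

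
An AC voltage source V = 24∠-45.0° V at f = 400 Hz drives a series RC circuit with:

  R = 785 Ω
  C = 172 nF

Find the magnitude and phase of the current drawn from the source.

Step 1 — Angular frequency: ω = 2π·f = 2π·400 = 2513 rad/s.
Step 2 — Component impedances:
  R: Z = R = 785 Ω
  C: Z = 1/(jωC) = -j/(ω·C) = 0 - j2313 Ω
Step 3 — Series combination: Z_total = R + C = 785 - j2313 Ω = 2443∠-71.3° Ω.
Step 4 — Source phasor: V = 24∠-45.0° V = 16.97 - j16.97 V.
Step 5 — Ohm's law: I = V / Z_total = (16.97 - j16.97) / (785 - j2313) = 0.008811 + j0.004346 A.
Step 6 — Convert to polar: |I| = 0.009825 A, ∠I = 26.3°.

I = 0.009825∠26.3° A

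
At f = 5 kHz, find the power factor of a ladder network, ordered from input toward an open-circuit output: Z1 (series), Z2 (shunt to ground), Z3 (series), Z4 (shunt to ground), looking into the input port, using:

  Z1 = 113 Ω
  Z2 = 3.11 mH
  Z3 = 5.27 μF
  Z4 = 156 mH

Step 1 — Angular frequency: ω = 2π·f = 2π·5000 = 3.142e+04 rad/s.
Step 2 — Component impedances:
  Z1: Z = R = 113 Ω
  Z2: Z = jωL = j·3.142e+04·0.00311 = 0 + j97.7 Ω
  Z3: Z = 1/(jωC) = -j/(ω·C) = 0 - j6.04 Ω
  Z4: Z = jωL = j·3.142e+04·0.156 = 0 + j4901 Ω
Step 3 — Ladder network (open output): work backward from the far end, alternating series and parallel combinations. Z_in = 113 + j95.79 Ω = 148.1∠40.3° Ω.
Step 4 — Power factor: PF = cos(φ) = Re(Z)/|Z| = 113/148.14 = 0.7628.
Step 5 — Type: Im(Z) = 95.79 ⇒ lagging (phase φ = 40.3°).

PF = 0.7628 (lagging, φ = 40.3°)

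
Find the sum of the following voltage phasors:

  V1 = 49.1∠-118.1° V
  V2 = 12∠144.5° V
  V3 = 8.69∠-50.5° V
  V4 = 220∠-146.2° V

Step 1 — Convert each phasor to rectangular form:
  V1 = 49.1·(cos(-118.1°) + j·sin(-118.1°)) = -23.13 - j43.31 V
  V2 = 12·(cos(144.5°) + j·sin(144.5°)) = -9.769 + j6.968 V
  V3 = 8.69·(cos(-50.5°) + j·sin(-50.5°)) = 5.528 - j6.705 V
  V4 = 220·(cos(-146.2°) + j·sin(-146.2°)) = -182.8 - j122.4 V
Step 2 — Sum components: V_total = -210.2 - j165.4 V.
Step 3 — Convert to polar: |V_total| = 267.5 V, ∠V_total = -141.8°.

V_total = 267.5∠-141.8° V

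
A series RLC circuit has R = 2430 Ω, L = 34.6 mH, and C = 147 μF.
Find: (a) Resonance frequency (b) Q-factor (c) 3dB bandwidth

Step 1 — Resonance: ω₀ = 1/√(LC) = 1/√(0.0346·0.000147) = 443.4 rad/s.
Step 2 — f₀ = ω₀/(2π) = 70.57 Hz.
Step 3 — Series Q: Q = ω₀L/R = 443.4·0.0346/2430 = 0.006314.
Step 4 — Bandwidth: Δω = ω₀/Q = 7.023e+04 rad/s; BW = Δω/(2π) = 1.118e+04 Hz.

(a) f₀ = 70.57 Hz  (b) Q = 0.006314  (c) BW = 1.118e+04 Hz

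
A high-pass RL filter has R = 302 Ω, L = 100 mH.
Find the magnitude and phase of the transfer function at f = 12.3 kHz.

Step 1 — Angular frequency: ω = 2π·1.23e+04 = 7.728e+04 rad/s.
Step 2 — Transfer function: H(jω) = jωL/(R + jωL).
Step 3 — Numerator jωL = j·7728; denominator R + jωL = 302 + j7728.
Step 4 — H = 0.9985 + j0.03902.
Step 5 — Magnitude: |H| = 0.9992 (-0.0 dB); phase: φ = 2.2°.

|H| = 0.9992 (-0.0 dB), φ = 2.2°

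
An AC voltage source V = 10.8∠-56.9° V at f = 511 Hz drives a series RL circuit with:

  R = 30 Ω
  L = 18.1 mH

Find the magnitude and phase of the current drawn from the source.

Step 1 — Angular frequency: ω = 2π·f = 2π·511 = 3211 rad/s.
Step 2 — Component impedances:
  R: Z = R = 30 Ω
  L: Z = jωL = j·3211·0.0181 = 0 + j58.11 Ω
Step 3 — Series combination: Z_total = R + L = 30 + j58.11 Ω = 65.4∠62.7° Ω.
Step 4 — Source phasor: V = 10.8∠-56.9° V = 5.898 - j9.047 V.
Step 5 — Ohm's law: I = V / Z_total = (5.898 - j9.047) / (30 + j58.11) = -0.08156 - j0.1436 A.
Step 6 — Convert to polar: |I| = 0.1651 A, ∠I = -119.6°.

I = 0.1651∠-119.6° A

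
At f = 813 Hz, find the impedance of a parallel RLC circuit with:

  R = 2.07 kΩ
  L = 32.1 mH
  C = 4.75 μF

Step 1 — Angular frequency: ω = 2π·f = 2π·813 = 5108 rad/s.
Step 2 — Component impedances:
  R: Z = R = 2070 Ω
  L: Z = jωL = j·5108·0.0321 = 0 + j164 Ω
  C: Z = 1/(jωC) = -j/(ω·C) = 0 - j41.21 Ω
Step 3 — Parallel combination: 1/Z_total = 1/R + 1/L + 1/C; Z_total = 1.463 - j55.01 Ω = 55.03∠-88.5° Ω.

Z = 1.463 - j55.01 Ω = 55.03∠-88.5° Ω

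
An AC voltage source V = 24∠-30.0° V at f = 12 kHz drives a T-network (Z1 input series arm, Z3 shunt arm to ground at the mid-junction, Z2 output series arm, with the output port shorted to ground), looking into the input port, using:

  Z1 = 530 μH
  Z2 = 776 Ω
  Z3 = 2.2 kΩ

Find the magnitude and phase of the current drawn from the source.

Step 1 — Angular frequency: ω = 2π·f = 2π·1.2e+04 = 7.54e+04 rad/s.
Step 2 — Component impedances:
  Z1: Z = jωL = j·7.54e+04·0.00053 = 0 + j39.96 Ω
  Z2: Z = R = 776 Ω
  Z3: Z = R = 2200 Ω
Step 3 — With the output port shorted to ground, the output series arm Z2 runs from the junction to ground; the shunt arm Z3 also runs from the junction to ground. They appear in parallel: Z3 || Z2 = 573.7 Ω.
Step 4 — Series with input arm Z1: Z_in = Z1 + (Z3 || Z2) = 573.7 + j39.96 Ω = 575∠4.0° Ω.
Step 5 — Source phasor: V = 24∠-30.0° V = 20.78 - j12 V.
Step 6 — Ohm's law: I = V / Z_total = (20.78 - j12) / (573.7 + j39.96) = 0.03461 - j0.02333 A.
Step 7 — Convert to polar: |I| = 0.04174 A, ∠I = -34.0°.

I = 0.04174∠-34.0° A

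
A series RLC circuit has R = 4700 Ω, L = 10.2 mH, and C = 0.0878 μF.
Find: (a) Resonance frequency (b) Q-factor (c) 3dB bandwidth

Step 1 — Resonance: ω₀ = 1/√(LC) = 1/√(0.0102·8.78e-08) = 3.342e+04 rad/s.
Step 2 — f₀ = ω₀/(2π) = 5318 Hz.
Step 3 — Series Q: Q = ω₀L/R = 3.342e+04·0.0102/4700 = 0.07252.
Step 4 — Bandwidth: Δω = ω₀/Q = 4.608e+05 rad/s; BW = Δω/(2π) = 7.334e+04 Hz.

(a) f₀ = 5318 Hz  (b) Q = 0.07252  (c) BW = 7.334e+04 Hz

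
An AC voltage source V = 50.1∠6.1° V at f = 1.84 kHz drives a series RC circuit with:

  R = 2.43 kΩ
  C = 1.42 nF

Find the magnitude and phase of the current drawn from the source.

Step 1 — Angular frequency: ω = 2π·f = 2π·1840 = 1.156e+04 rad/s.
Step 2 — Component impedances:
  R: Z = R = 2430 Ω
  C: Z = 1/(jωC) = -j/(ω·C) = 0 - j6.091e+04 Ω
Step 3 — Series combination: Z_total = R + C = 2430 - j6.091e+04 Ω = 6.096e+04∠-87.7° Ω.
Step 4 — Source phasor: V = 50.1∠6.1° V = 49.82 + j5.324 V.
Step 5 — Ohm's law: I = V / Z_total = (49.82 + j5.324) / (2430 - j6.091e+04) = -5.469e-05 + j0.00082 A.
Step 6 — Convert to polar: |I| = 0.0008218 A, ∠I = 93.8°.

I = 0.0008218∠93.8° A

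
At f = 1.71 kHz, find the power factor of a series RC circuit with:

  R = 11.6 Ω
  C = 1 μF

Step 1 — Angular frequency: ω = 2π·f = 2π·1710 = 1.074e+04 rad/s.
Step 2 — Component impedances:
  R: Z = R = 11.6 Ω
  C: Z = 1/(jωC) = -j/(ω·C) = 0 - j93.07 Ω
Step 3 — Series combination: Z_total = R + C = 11.6 - j93.07 Ω = 93.79∠-82.9° Ω.
Step 4 — Power factor: PF = cos(φ) = Re(Z)/|Z| = 11.6/93.79 = 0.1237.
Step 5 — Type: Im(Z) = -93.07 ⇒ leading (phase φ = -82.9°).

PF = 0.1237 (leading, φ = -82.9°)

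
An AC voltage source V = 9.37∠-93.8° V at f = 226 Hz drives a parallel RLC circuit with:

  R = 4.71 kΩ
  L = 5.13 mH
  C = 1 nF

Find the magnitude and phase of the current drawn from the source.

Step 1 — Angular frequency: ω = 2π·f = 2π·226 = 1420 rad/s.
Step 2 — Component impedances:
  R: Z = R = 4710 Ω
  L: Z = jωL = j·1420·0.00513 = 0 + j7.285 Ω
  C: Z = 1/(jωC) = -j/(ω·C) = 0 - j7.042e+05 Ω
Step 3 — Parallel combination: 1/Z_total = 1/R + 1/L + 1/C; Z_total = 0.01127 + j7.285 Ω = 7.285∠89.9° Ω.
Step 4 — Source phasor: V = 9.37∠-93.8° V = -0.621 - j9.349 V.
Step 5 — Ohm's law: I = V / Z_total = (-0.621 - j9.349) / (0.01127 + j7.285) = -1.284 + j0.08326 A.
Step 6 — Convert to polar: |I| = 1.286 A, ∠I = 176.3°.

I = 1.286∠176.3° A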